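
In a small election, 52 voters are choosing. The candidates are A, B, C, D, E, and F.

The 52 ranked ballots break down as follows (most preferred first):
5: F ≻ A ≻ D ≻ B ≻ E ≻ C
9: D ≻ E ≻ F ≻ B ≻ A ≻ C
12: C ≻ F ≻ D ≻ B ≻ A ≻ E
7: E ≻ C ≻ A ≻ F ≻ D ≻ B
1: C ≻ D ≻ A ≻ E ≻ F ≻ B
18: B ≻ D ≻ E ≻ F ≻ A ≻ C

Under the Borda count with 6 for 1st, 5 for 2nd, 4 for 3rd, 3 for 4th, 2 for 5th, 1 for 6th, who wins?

A: 5×5 + 9×2 + 12×2 + 7×4 + 1×4 + 18×2 = 135
B: 5×3 + 9×3 + 12×3 + 7×1 + 1×1 + 18×6 = 194
C: 5×1 + 9×1 + 12×6 + 7×5 + 1×6 + 18×1 = 145
D: 5×4 + 9×6 + 12×4 + 7×2 + 1×5 + 18×5 = 231
E: 5×2 + 9×5 + 12×1 + 7×6 + 1×3 + 18×4 = 184
F: 5×6 + 9×4 + 12×5 + 7×3 + 1×2 + 18×3 = 203

D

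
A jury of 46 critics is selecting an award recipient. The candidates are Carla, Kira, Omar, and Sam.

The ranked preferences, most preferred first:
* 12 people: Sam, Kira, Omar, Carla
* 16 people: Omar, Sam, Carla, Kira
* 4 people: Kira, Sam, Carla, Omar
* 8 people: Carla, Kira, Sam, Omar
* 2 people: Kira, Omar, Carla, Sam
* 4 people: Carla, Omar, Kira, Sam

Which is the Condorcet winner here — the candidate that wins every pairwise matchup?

Sam

Sam vs Carla: 32–14
Sam vs Kira: 28–18
Sam vs Omar: 24–22
Sam beats every other candidate.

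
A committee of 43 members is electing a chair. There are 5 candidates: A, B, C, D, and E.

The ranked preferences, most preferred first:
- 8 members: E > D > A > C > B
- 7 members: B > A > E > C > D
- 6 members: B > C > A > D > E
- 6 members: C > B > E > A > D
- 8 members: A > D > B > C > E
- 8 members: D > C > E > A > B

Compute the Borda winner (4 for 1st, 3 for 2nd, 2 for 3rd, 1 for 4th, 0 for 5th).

A: 8×2 + 7×3 + 6×2 + 6×1 + 8×4 + 8×1 = 95
B: 8×0 + 7×4 + 6×4 + 6×3 + 8×2 + 8×0 = 86
C: 8×1 + 7×1 + 6×3 + 6×4 + 8×1 + 8×3 = 89
D: 8×3 + 7×0 + 6×1 + 6×0 + 8×3 + 8×4 = 86
E: 8×4 + 7×2 + 6×0 + 6×2 + 8×0 + 8×2 = 74

A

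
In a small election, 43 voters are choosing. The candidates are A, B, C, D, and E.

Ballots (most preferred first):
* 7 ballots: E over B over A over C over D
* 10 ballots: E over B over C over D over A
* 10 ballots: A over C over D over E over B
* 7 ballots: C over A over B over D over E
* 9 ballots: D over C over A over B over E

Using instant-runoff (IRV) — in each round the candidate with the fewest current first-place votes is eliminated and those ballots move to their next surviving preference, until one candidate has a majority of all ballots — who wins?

Round 1: A 10, B 0, C 7, D 9, E 17. B eliminated.
Round 2: A 10, C 7, D 9, E 17. C eliminated.
Round 3: A 17, D 9, E 17. D eliminated.
Round 4: A 26, E 17. A has a majority (≥22).

A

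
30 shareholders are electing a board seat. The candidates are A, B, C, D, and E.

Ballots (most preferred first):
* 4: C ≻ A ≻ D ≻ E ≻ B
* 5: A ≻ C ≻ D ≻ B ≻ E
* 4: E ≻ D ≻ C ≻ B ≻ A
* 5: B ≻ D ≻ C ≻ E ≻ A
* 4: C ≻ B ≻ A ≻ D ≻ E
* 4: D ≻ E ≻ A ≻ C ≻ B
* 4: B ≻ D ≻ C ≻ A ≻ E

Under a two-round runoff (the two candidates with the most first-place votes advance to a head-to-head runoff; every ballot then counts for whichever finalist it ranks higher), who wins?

Round 1 first-place votes: A 5, B 9, C 8, D 4, E 4. B and C advance.
Runoff: B is ranked above C on 9 ballots, C above B on 21.

C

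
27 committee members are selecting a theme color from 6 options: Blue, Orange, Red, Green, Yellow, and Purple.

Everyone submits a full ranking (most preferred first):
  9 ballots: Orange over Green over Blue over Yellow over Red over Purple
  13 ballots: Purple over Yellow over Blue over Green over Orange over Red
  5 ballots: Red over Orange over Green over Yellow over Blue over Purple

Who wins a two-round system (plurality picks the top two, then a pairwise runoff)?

Orange

Round 1 first-place votes: Blue 0, Orange 9, Red 5, Green 0, Yellow 0, Purple 13. Purple and Orange advance.
Runoff: Purple is ranked above Orange on 13 ballots, Orange above Purple on 14.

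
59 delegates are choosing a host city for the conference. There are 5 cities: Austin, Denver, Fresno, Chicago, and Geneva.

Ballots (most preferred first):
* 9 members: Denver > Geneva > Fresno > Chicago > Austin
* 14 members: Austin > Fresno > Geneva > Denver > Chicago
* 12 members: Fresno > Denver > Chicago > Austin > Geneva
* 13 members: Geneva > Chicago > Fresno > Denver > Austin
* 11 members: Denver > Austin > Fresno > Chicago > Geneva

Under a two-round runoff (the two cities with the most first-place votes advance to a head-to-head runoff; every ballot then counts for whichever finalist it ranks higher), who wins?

Round 1 first-place votes: Austin 14, Denver 20, Fresno 12, Chicago 0, Geneva 13. Denver and Austin advance.
Runoff: Denver is ranked above Austin on 45 ballots, Austin above Denver on 14.

Denver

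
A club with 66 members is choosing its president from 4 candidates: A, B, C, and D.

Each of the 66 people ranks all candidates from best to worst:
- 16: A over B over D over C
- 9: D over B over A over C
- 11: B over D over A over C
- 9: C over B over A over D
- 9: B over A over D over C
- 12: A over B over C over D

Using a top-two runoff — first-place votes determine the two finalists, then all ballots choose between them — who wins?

Round 1 first-place votes: A 28, B 20, C 9, D 9. A and B advance.
Runoff: A is ranked above B on 28 ballots, B above A on 38.

B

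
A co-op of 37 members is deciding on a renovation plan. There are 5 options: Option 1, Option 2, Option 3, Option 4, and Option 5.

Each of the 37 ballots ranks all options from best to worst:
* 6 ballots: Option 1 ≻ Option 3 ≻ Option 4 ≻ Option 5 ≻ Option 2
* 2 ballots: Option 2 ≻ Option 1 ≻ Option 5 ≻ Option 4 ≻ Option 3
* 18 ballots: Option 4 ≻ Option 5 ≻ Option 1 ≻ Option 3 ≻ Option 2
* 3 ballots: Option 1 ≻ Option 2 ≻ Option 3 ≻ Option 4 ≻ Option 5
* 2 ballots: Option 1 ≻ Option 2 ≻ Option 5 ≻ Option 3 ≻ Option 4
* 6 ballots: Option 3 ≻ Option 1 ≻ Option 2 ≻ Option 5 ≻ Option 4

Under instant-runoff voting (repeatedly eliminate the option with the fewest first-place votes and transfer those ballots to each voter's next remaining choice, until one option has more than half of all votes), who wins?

Option 1

Round 1: Option 1 11, Option 2 2, Option 3 6, Option 4 18, Option 5 0. Option 5 eliminated.
Round 2: Option 1 11, Option 2 2, Option 3 6, Option 4 18. Option 2 eliminated.
Round 3: Option 1 13, Option 3 6, Option 4 18. Option 3 eliminated.
Round 4: Option 1 19, Option 4 18. Option 1 has a majority (≥19).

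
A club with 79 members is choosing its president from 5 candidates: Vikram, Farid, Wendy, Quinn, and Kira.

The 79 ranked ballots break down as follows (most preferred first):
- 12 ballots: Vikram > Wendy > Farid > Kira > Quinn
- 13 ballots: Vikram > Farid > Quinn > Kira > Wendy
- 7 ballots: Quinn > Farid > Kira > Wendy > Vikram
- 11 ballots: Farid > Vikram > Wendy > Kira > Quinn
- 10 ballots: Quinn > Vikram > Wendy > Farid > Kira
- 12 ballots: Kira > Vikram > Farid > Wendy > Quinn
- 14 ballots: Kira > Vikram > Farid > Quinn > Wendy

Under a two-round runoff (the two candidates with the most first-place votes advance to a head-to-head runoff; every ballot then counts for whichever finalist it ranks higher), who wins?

Vikram

Round 1 first-place votes: Vikram 25, Farid 11, Wendy 0, Quinn 17, Kira 26. Kira and Vikram advance.
Runoff: Kira is ranked above Vikram on 33 ballots, Vikram above Kira on 46.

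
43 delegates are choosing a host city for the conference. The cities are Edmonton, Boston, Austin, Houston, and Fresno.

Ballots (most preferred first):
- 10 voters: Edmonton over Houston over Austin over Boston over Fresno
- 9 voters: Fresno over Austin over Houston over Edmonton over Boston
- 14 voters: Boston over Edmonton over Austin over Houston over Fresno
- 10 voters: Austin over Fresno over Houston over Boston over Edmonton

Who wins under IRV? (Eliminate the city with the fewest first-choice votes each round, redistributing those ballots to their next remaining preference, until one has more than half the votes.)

Round 1: Edmonton 10, Boston 14, Austin 10, Houston 0, Fresno 9. Houston eliminated.
Round 2: Edmonton 10, Boston 14, Austin 10, Fresno 9. Fresno eliminated.
Round 3: Edmonton 10, Boston 14, Austin 19. Edmonton eliminated.
Round 4: Boston 14, Austin 29. Austin has a majority (≥22).

Austin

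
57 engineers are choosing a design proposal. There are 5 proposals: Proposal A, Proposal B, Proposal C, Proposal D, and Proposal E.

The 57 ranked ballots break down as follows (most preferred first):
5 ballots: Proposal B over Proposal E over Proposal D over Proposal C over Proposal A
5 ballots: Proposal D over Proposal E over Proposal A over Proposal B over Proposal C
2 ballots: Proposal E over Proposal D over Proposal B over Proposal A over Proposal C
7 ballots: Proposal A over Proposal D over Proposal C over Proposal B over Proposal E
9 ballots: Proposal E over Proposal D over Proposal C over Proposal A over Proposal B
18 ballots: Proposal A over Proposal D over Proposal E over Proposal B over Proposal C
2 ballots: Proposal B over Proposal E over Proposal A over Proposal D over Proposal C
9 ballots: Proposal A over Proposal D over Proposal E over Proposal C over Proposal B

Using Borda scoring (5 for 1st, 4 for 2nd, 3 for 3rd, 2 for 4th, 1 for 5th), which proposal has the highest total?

Proposal A: 5×1 + 5×3 + 2×2 + 7×5 + 9×2 + 18×5 + 2×3 + 9×5 = 218
Proposal B: 5×5 + 5×2 + 2×3 + 7×2 + 9×1 + 18×2 + 2×5 + 9×1 = 119
Proposal C: 5×2 + 5×1 + 2×1 + 7×3 + 9×3 + 18×1 + 2×1 + 9×2 = 103
Proposal D: 5×3 + 5×5 + 2×4 + 7×4 + 9×4 + 18×4 + 2×2 + 9×4 = 224
Proposal E: 5×4 + 5×4 + 2×5 + 7×1 + 9×5 + 18×3 + 2×4 + 9×3 = 191

Proposal D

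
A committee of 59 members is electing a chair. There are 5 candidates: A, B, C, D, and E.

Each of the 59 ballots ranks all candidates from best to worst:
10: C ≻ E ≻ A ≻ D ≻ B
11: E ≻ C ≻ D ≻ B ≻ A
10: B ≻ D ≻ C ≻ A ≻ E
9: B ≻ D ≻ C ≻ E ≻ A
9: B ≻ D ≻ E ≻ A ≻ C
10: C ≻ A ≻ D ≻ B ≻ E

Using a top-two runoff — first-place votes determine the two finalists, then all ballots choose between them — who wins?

C

Round 1 first-place votes: A 0, B 28, C 20, D 0, E 11. B and C advance.
Runoff: B is ranked above C on 28 ballots, C above B on 31.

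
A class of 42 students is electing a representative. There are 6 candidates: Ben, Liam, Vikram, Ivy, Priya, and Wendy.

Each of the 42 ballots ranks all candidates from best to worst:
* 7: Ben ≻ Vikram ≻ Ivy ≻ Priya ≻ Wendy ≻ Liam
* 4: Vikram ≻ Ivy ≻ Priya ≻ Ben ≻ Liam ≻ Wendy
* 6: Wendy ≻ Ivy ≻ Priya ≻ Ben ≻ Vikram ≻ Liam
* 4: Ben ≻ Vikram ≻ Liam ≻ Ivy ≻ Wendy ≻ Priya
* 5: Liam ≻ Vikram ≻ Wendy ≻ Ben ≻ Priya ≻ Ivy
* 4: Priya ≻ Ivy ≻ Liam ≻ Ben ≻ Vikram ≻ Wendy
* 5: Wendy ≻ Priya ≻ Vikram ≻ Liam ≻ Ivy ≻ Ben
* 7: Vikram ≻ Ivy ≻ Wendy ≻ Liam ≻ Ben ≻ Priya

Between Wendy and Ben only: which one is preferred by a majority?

Wendy

Wendy is ranked above Ben on 23 ballots; Ben above Wendy on 19.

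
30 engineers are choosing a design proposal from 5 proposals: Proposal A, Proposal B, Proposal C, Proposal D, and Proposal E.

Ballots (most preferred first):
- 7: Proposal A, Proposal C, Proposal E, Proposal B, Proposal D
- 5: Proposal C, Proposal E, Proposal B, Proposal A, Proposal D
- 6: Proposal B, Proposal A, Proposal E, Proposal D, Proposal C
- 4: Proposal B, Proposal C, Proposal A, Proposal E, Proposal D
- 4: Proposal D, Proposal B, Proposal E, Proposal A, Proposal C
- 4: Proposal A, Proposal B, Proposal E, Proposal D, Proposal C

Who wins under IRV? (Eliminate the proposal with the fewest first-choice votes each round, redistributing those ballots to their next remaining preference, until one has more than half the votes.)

Proposal B

Round 1: Proposal A 11, Proposal B 10, Proposal C 5, Proposal D 4, Proposal E 0. Proposal E eliminated.
Round 2: Proposal A 11, Proposal B 10, Proposal C 5, Proposal D 4. Proposal D eliminated.
Round 3: Proposal A 11, Proposal B 14, Proposal C 5. Proposal C eliminated.
Round 4: Proposal A 11, Proposal B 19. Proposal B has a majority (≥16).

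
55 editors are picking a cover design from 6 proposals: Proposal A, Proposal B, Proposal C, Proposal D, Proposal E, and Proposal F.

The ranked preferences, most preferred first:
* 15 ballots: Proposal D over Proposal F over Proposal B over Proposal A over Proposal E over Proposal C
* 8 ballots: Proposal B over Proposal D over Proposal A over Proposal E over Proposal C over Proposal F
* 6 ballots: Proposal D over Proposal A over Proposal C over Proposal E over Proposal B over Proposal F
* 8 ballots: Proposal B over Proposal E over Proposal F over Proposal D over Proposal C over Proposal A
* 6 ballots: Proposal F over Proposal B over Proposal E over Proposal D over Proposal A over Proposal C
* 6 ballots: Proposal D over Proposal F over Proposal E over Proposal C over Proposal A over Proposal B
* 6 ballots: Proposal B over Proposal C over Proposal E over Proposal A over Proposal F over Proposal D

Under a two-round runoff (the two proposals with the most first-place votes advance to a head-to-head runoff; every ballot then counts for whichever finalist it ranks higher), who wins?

Round 1 first-place votes: Proposal A 0, Proposal B 22, Proposal C 0, Proposal D 27, Proposal E 0, Proposal F 6. Proposal D and Proposal B advance.
Runoff: Proposal D is ranked above Proposal B on 27 ballots, Proposal B above Proposal D on 28.

Proposal B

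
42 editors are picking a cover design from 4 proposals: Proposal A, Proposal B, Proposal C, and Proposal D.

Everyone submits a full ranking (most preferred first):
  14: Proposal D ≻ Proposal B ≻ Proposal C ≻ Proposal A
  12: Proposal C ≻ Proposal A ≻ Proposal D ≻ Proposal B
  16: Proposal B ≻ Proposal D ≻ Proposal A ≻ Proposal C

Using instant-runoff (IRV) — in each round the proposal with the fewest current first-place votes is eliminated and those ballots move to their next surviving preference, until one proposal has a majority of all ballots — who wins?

Proposal D

Round 1: Proposal A 0, Proposal B 16, Proposal C 12, Proposal D 14. Proposal A eliminated.
Round 2: Proposal B 16, Proposal C 12, Proposal D 14. Proposal C eliminated.
Round 3: Proposal B 16, Proposal D 26. Proposal D has a majority (≥22).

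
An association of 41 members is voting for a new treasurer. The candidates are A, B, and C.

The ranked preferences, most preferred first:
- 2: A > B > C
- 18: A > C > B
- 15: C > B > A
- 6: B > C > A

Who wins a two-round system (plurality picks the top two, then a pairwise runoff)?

C

Round 1 first-place votes: A 20, B 6, C 15. A and C advance.
Runoff: A is ranked above C on 20 ballots, C above A on 21.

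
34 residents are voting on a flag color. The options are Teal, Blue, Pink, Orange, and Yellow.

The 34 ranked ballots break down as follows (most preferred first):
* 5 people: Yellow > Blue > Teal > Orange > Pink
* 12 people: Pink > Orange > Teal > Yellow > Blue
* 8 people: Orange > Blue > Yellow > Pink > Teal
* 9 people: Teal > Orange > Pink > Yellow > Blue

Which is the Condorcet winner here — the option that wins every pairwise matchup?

Orange vs Teal: 20–14
Orange vs Blue: 29–5
Orange vs Pink: 22–12
Orange vs Yellow: 29–5
Orange beats every other option.

Orange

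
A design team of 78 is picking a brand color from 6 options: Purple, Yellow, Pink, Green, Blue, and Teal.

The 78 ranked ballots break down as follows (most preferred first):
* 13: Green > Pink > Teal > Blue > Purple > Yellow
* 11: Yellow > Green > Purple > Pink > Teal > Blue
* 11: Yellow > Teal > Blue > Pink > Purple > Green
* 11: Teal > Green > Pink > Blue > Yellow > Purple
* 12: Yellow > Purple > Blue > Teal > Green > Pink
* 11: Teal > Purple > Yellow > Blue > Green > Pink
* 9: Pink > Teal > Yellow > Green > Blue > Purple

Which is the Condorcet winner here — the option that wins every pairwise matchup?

Teal vs Purple: 55–23
Teal vs Yellow: 44–34
Teal vs Pink: 45–33
Teal vs Green: 54–24
Teal vs Blue: 66–12
Teal beats every other option.

Teal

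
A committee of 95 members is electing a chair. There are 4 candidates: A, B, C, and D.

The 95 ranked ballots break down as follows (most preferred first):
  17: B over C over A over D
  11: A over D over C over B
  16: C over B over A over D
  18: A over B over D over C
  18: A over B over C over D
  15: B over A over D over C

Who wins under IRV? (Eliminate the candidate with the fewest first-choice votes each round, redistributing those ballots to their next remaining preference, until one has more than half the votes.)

B

Round 1: A 47, B 32, C 16, D 0. D eliminated.
Round 2: A 47, B 32, C 16. C eliminated.
Round 3: A 47, B 48. B has a majority (≥48).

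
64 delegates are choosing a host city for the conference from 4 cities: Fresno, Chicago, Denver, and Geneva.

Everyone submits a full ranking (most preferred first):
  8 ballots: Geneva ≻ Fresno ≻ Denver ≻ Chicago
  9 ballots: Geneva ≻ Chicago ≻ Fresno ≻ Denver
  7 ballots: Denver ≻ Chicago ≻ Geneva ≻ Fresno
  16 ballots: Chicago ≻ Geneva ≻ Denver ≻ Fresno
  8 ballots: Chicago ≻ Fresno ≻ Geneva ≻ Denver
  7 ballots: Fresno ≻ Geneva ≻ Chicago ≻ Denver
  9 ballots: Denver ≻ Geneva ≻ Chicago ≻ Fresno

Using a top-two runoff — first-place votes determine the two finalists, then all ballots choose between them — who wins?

Geneva

Round 1 first-place votes: Fresno 7, Chicago 24, Denver 16, Geneva 17. Chicago and Geneva advance.
Runoff: Chicago is ranked above Geneva on 31 ballots, Geneva above Chicago on 33.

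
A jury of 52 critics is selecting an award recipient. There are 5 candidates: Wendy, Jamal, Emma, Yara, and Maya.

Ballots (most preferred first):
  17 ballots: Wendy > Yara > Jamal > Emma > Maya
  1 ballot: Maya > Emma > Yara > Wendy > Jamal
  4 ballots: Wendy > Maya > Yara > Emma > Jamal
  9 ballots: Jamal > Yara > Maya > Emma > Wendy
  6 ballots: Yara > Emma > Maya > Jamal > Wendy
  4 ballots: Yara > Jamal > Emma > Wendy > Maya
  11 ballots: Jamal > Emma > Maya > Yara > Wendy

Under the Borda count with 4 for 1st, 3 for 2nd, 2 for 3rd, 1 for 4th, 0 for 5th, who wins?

Wendy: 17×4 + 1×1 + 4×4 + 9×0 + 6×0 + 4×1 + 11×0 = 89
Jamal: 17×2 + 1×0 + 4×0 + 9×4 + 6×1 + 4×3 + 11×4 = 132
Emma: 17×1 + 1×3 + 4×1 + 9×1 + 6×3 + 4×2 + 11×3 = 92
Yara: 17×3 + 1×2 + 4×2 + 9×3 + 6×4 + 4×4 + 11×1 = 139
Maya: 17×0 + 1×4 + 4×3 + 9×2 + 6×2 + 4×0 + 11×2 = 68

Yara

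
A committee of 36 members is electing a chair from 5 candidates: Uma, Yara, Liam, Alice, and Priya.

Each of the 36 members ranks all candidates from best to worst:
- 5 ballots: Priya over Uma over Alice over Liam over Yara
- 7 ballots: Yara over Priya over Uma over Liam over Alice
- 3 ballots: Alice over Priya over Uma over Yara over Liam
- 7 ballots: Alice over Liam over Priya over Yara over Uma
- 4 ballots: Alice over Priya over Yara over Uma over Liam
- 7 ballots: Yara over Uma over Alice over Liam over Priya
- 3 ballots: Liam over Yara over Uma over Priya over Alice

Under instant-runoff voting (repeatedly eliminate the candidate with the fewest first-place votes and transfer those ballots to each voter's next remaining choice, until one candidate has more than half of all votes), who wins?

Round 1: Uma 0, Yara 14, Liam 3, Alice 14, Priya 5. Uma eliminated.
Round 2: Yara 14, Liam 3, Alice 14, Priya 5. Liam eliminated.
Round 3: Yara 17, Alice 14, Priya 5. Priya eliminated.
Round 4: Yara 17, Alice 19. Alice has a majority (≥19).

Alice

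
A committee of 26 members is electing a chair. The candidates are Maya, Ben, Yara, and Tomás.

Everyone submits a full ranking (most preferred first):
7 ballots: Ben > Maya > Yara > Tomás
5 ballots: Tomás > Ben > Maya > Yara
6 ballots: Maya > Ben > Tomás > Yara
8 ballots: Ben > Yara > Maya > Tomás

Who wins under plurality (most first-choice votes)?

Ben

First-place votes: Maya 6, Ben 15, Yara 0, Tomás 5.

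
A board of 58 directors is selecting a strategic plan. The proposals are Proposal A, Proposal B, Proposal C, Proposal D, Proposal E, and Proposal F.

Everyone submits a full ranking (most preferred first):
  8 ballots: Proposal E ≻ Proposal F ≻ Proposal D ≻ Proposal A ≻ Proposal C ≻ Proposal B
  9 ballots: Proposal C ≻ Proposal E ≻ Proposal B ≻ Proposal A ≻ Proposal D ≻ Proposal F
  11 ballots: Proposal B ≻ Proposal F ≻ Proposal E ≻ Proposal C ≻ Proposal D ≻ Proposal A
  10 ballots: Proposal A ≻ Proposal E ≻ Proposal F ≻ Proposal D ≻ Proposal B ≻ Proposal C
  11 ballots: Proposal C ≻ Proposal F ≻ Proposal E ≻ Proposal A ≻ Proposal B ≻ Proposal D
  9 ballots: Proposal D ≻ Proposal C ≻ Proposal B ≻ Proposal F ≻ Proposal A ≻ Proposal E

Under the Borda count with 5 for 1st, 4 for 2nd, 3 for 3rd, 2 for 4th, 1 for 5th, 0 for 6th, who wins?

Proposal E

Proposal A: 8×2 + 9×2 + 11×0 + 10×5 + 11×2 + 9×1 = 115
Proposal B: 8×0 + 9×3 + 11×5 + 10×1 + 11×1 + 9×3 = 130
Proposal C: 8×1 + 9×5 + 11×2 + 10×0 + 11×5 + 9×4 = 166
Proposal D: 8×3 + 9×1 + 11×1 + 10×2 + 11×0 + 9×5 = 109
Proposal E: 8×5 + 9×4 + 11×3 + 10×4 + 11×3 + 9×0 = 182
Proposal F: 8×4 + 9×0 + 11×4 + 10×3 + 11×4 + 9×2 = 168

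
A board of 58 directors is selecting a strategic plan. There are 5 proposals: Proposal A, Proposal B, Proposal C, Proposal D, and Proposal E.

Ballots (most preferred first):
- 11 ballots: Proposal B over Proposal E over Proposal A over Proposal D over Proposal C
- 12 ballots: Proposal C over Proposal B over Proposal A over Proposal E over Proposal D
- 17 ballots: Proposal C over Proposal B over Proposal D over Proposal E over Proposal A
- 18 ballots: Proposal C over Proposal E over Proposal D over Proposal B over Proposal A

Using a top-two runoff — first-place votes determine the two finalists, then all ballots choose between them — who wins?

Round 1 first-place votes: Proposal A 0, Proposal B 11, Proposal C 47, Proposal D 0, Proposal E 0. Proposal C and Proposal B advance.
Runoff: Proposal C is ranked above Proposal B on 47 ballots, Proposal B above Proposal C on 11.

Proposal C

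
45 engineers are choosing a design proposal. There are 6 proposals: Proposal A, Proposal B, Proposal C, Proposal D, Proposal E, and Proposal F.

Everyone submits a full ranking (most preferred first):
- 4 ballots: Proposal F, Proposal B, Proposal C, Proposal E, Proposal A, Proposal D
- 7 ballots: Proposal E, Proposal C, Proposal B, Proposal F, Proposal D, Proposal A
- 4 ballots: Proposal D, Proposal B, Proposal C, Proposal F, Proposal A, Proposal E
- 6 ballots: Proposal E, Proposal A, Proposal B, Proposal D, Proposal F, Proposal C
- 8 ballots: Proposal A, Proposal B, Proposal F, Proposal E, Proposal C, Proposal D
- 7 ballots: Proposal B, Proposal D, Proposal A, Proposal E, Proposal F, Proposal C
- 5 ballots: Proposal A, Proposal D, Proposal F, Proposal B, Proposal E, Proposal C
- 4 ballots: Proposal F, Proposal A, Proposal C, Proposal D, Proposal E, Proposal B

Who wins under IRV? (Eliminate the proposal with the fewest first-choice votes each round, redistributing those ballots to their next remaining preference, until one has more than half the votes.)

Proposal A

Round 1: Proposal A 13, Proposal B 7, Proposal C 0, Proposal D 4, Proposal E 13, Proposal F 8. Proposal C eliminated.
Round 2: Proposal A 13, Proposal B 7, Proposal D 4, Proposal E 13, Proposal F 8. Proposal D eliminated.
Round 3: Proposal A 13, Proposal B 11, Proposal E 13, Proposal F 8. Proposal F eliminated.
Round 4: Proposal A 17, Proposal B 15, Proposal E 13. Proposal E eliminated.
Round 5: Proposal A 23, Proposal B 22. Proposal A has a majority (≥23).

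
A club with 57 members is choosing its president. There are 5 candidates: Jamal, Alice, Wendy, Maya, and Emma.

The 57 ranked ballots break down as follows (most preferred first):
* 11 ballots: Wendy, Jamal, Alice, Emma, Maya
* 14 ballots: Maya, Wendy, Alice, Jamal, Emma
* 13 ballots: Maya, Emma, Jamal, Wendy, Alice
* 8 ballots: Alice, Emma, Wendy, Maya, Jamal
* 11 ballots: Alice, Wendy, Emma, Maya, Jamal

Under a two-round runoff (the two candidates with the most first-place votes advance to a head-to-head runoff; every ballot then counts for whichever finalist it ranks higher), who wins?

Round 1 first-place votes: Jamal 0, Alice 19, Wendy 11, Maya 27, Emma 0. Maya and Alice advance.
Runoff: Maya is ranked above Alice on 27 ballots, Alice above Maya on 30.

Alice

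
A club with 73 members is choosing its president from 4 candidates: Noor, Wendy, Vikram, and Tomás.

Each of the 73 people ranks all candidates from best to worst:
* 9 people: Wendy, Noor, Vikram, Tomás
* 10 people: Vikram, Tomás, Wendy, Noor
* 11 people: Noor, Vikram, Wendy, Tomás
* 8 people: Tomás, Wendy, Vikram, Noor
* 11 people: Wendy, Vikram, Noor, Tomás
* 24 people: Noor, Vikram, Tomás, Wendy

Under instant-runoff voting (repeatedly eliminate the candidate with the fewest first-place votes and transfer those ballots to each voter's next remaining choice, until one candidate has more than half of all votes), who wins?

Wendy

Round 1: Noor 35, Wendy 20, Vikram 10, Tomás 8. Tomás eliminated.
Round 2: Noor 35, Wendy 28, Vikram 10. Vikram eliminated.
Round 3: Noor 35, Wendy 38. Wendy has a majority (≥37).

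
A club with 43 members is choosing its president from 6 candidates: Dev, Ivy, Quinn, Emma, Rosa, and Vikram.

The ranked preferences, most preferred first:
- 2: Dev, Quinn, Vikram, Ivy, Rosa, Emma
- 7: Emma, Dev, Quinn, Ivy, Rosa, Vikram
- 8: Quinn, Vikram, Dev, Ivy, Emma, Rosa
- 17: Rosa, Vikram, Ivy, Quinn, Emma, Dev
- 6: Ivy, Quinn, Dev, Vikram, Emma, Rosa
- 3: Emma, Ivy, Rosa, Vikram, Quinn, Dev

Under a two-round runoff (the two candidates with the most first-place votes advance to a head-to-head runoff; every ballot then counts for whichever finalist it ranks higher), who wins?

Emma

Round 1 first-place votes: Dev 2, Ivy 6, Quinn 8, Emma 10, Rosa 17, Vikram 0. Rosa and Emma advance.
Runoff: Rosa is ranked above Emma on 19 ballots, Emma above Rosa on 24.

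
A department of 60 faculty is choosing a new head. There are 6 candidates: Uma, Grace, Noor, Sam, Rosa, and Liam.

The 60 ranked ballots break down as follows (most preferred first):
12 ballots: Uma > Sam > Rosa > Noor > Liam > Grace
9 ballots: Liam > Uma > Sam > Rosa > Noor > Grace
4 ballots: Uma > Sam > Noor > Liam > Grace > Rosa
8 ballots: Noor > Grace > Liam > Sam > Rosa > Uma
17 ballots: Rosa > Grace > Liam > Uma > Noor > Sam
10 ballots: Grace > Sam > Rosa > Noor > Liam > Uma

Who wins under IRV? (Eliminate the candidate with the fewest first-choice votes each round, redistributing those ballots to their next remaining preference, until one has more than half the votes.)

Round 1: Uma 16, Grace 10, Noor 8, Sam 0, Rosa 17, Liam 9. Sam eliminated.
Round 2: Uma 16, Grace 10, Noor 8, Rosa 17, Liam 9. Noor eliminated.
Round 3: Uma 16, Grace 18, Rosa 17, Liam 9. Liam eliminated.
Round 4: Uma 25, Grace 18, Rosa 17. Rosa eliminated.
Round 5: Uma 25, Grace 35. Grace has a majority (≥31).

Grace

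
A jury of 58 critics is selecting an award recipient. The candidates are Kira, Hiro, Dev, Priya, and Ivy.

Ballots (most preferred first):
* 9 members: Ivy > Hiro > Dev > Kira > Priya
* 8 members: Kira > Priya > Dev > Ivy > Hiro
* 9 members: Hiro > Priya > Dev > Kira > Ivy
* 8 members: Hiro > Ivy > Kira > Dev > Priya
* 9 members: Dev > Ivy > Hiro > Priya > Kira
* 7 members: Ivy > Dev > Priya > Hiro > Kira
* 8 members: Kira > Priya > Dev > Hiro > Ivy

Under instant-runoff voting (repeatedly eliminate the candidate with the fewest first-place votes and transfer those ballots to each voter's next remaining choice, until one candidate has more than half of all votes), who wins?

Round 1: Kira 16, Hiro 17, Dev 9, Priya 0, Ivy 16. Priya eliminated.
Round 2: Kira 16, Hiro 17, Dev 9, Ivy 16. Dev eliminated.
Round 3: Kira 16, Hiro 17, Ivy 25. Kira eliminated.
Round 4: Hiro 25, Ivy 33. Ivy has a majority (≥30).

Ivy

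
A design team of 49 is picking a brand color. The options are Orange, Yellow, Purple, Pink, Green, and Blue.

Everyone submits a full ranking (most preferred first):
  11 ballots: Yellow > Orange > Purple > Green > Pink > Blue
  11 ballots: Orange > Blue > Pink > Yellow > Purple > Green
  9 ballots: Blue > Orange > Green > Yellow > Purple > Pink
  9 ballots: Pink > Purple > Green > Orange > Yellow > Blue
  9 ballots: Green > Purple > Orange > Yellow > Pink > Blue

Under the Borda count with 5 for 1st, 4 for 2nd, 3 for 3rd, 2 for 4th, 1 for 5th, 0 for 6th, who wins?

Orange

Orange: 11×4 + 11×5 + 9×4 + 9×2 + 9×3 = 180
Yellow: 11×5 + 11×2 + 9×2 + 9×1 + 9×2 = 122
Purple: 11×3 + 11×1 + 9×1 + 9×4 + 9×4 = 125
Pink: 11×1 + 11×3 + 9×0 + 9×5 + 9×1 = 98
Green: 11×2 + 11×0 + 9×3 + 9×3 + 9×5 = 121
Blue: 11×0 + 11×4 + 9×5 + 9×0 + 9×0 = 89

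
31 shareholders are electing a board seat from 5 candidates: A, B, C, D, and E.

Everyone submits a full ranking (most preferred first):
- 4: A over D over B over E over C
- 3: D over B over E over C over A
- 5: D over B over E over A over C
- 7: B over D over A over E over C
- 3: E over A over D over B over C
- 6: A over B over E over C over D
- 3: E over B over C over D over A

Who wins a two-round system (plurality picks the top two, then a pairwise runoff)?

Round 1 first-place votes: A 10, B 7, C 0, D 8, E 6. A and D advance.
Runoff: A is ranked above D on 13 ballots, D above A on 18.

D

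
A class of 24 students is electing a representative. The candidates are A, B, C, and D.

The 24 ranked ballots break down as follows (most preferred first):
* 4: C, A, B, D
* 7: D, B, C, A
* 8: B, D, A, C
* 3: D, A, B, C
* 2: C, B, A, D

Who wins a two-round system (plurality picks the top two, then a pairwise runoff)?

Round 1 first-place votes: A 0, B 8, C 6, D 10. D and B advance.
Runoff: D is ranked above B on 10 ballots, B above D on 14.

B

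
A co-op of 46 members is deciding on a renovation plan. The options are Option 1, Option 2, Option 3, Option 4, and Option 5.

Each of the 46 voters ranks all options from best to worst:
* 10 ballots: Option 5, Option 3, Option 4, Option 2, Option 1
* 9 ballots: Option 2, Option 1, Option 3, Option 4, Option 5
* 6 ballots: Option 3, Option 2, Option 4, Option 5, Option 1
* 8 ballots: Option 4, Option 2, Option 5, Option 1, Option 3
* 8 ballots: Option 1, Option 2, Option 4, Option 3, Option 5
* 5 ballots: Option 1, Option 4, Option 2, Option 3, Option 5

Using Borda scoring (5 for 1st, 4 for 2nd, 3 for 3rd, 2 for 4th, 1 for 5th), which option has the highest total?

Option 1: 10×1 + 9×4 + 6×1 + 8×2 + 8×5 + 5×5 = 133
Option 2: 10×2 + 9×5 + 6×4 + 8×4 + 8×4 + 5×3 = 168
Option 3: 10×4 + 9×3 + 6×5 + 8×1 + 8×2 + 5×2 = 131
Option 4: 10×3 + 9×2 + 6×3 + 8×5 + 8×3 + 5×4 = 150
Option 5: 10×5 + 9×1 + 6×2 + 8×3 + 8×1 + 5×1 = 108

Option 2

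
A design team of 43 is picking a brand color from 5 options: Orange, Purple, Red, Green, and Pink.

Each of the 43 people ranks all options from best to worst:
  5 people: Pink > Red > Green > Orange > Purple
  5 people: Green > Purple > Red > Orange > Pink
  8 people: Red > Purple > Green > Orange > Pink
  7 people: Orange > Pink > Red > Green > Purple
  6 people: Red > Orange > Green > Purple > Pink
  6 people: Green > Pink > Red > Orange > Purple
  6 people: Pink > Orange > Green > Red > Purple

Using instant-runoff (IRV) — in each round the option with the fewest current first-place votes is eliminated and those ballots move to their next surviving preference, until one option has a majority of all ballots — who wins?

Pink

Round 1: Orange 7, Purple 0, Red 14, Green 11, Pink 11. Purple eliminated.
Round 2: Orange 7, Red 14, Green 11, Pink 11. Orange eliminated.
Round 3: Red 14, Green 11, Pink 18. Green eliminated.
Round 4: Red 19, Pink 24. Pink has a majority (≥22).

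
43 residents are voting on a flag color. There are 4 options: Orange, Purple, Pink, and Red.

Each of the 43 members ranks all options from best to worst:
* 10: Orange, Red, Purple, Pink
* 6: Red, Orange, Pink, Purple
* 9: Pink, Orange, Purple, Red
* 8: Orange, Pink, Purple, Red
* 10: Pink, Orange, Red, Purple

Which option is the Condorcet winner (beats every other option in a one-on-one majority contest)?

Orange vs Purple: 43–0
Orange vs Pink: 24–19
Orange vs Red: 37–6
Orange beats every other option.

Orange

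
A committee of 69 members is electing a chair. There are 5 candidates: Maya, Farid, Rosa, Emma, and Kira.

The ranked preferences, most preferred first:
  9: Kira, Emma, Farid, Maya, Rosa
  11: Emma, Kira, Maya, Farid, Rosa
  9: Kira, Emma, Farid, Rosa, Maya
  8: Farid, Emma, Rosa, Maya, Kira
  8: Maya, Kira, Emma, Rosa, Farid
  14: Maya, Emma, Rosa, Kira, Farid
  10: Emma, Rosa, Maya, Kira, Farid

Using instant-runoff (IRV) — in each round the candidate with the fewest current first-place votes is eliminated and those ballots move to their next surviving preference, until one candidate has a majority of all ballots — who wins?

Emma

Round 1: Maya 22, Farid 8, Rosa 0, Emma 21, Kira 18. Rosa eliminated.
Round 2: Maya 22, Farid 8, Emma 21, Kira 18. Farid eliminated.
Round 3: Maya 22, Emma 29, Kira 18. Kira eliminated.
Round 4: Maya 22, Emma 47. Emma has a majority (≥35).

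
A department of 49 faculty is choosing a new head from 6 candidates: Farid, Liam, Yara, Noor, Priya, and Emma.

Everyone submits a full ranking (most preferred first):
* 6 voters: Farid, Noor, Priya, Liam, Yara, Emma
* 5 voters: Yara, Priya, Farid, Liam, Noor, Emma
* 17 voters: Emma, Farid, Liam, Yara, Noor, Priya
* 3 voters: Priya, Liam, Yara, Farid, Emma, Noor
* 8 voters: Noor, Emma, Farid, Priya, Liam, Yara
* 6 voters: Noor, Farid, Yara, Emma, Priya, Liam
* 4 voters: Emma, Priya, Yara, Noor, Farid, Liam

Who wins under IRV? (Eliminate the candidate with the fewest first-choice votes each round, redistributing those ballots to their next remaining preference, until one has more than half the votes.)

Noor

Round 1: Farid 6, Liam 0, Yara 5, Noor 14, Priya 3, Emma 21. Liam eliminated.
Round 2: Farid 6, Yara 5, Noor 14, Priya 3, Emma 21. Priya eliminated.
Round 3: Farid 6, Yara 8, Noor 14, Emma 21. Farid eliminated.
Round 4: Yara 8, Noor 20, Emma 21. Yara eliminated.
Round 5: Noor 25, Emma 24. Noor has a majority (≥25).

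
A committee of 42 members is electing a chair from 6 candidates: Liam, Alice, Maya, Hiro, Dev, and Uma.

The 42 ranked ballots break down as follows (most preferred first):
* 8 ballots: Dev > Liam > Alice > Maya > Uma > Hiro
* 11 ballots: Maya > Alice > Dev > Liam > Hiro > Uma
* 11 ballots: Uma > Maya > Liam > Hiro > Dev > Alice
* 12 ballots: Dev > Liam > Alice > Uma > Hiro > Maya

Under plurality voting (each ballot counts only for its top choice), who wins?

Dev

First-place votes: Liam 0, Alice 0, Maya 11, Hiro 0, Dev 20, Uma 11.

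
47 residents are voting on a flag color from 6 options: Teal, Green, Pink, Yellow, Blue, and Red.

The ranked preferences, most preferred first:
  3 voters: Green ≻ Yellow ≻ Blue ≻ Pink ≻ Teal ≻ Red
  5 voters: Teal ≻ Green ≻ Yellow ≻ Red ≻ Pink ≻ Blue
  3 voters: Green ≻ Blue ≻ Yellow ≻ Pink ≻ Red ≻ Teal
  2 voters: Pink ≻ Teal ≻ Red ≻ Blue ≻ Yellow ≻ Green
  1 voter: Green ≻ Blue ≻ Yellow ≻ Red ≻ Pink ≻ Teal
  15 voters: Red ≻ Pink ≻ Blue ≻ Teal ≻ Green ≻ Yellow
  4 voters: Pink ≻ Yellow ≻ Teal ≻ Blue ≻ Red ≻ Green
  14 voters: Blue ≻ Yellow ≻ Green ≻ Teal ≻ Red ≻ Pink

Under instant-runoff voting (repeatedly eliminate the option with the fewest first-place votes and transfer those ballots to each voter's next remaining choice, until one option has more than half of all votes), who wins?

Round 1: Teal 5, Green 7, Pink 6, Yellow 0, Blue 14, Red 15. Yellow eliminated.
Round 2: Teal 5, Green 7, Pink 6, Blue 14, Red 15. Teal eliminated.
Round 3: Green 12, Pink 6, Blue 14, Red 15. Pink eliminated.
Round 4: Green 12, Blue 18, Red 17. Green eliminated.
Round 5: Blue 25, Red 22. Blue has a majority (≥24).

Blue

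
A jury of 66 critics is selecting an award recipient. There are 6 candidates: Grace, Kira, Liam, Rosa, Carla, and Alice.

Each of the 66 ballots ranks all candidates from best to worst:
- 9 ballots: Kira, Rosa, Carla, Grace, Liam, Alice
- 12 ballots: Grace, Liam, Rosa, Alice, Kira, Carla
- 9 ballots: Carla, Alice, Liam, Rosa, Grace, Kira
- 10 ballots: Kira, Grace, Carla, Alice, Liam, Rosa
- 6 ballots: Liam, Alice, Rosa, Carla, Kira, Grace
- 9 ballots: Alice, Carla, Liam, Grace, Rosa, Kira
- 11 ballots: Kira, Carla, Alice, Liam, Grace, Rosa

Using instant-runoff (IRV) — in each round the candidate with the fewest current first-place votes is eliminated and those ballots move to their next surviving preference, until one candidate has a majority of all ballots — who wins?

Alice

Round 1: Grace 12, Kira 30, Liam 6, Rosa 0, Carla 9, Alice 9. Rosa eliminated.
Round 2: Grace 12, Kira 30, Liam 6, Carla 9, Alice 9. Liam eliminated.
Round 3: Grace 12, Kira 30, Carla 9, Alice 15. Carla eliminated.
Round 4: Grace 12, Kira 30, Alice 24. Grace eliminated.
Round 5: Kira 30, Alice 36. Alice has a majority (≥34).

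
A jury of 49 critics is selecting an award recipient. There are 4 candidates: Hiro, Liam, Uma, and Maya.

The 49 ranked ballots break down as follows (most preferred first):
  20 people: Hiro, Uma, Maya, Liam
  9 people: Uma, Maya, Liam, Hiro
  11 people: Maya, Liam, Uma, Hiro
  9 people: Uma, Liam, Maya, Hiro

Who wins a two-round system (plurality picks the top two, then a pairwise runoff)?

Round 1 first-place votes: Hiro 20, Liam 0, Uma 18, Maya 11. Hiro and Uma advance.
Runoff: Hiro is ranked above Uma on 20 ballots, Uma above Hiro on 29.

Uma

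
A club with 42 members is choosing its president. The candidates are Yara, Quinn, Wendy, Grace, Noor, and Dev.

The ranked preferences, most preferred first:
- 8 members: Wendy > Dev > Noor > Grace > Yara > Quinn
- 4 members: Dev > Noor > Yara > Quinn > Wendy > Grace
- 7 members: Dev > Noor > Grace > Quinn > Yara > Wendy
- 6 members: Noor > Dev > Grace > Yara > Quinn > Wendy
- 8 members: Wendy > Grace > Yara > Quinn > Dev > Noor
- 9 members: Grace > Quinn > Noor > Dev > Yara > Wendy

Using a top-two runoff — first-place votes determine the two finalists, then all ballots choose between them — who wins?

Round 1 first-place votes: Yara 0, Quinn 0, Wendy 16, Grace 9, Noor 6, Dev 11. Wendy and Dev advance.
Runoff: Wendy is ranked above Dev on 16 ballots, Dev above Wendy on 26.

Dev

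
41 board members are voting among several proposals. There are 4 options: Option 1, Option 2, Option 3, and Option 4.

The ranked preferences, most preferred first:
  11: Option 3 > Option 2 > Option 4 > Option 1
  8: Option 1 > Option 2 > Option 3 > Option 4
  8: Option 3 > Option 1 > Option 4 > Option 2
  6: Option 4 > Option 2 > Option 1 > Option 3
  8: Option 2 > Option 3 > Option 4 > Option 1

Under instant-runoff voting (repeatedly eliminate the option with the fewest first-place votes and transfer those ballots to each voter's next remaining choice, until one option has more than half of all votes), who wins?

Option 2

Round 1: Option 1 8, Option 2 8, Option 3 19, Option 4 6. Option 4 eliminated.
Round 2: Option 1 8, Option 2 14, Option 3 19. Option 1 eliminated.
Round 3: Option 2 22, Option 3 19. Option 2 has a majority (≥21).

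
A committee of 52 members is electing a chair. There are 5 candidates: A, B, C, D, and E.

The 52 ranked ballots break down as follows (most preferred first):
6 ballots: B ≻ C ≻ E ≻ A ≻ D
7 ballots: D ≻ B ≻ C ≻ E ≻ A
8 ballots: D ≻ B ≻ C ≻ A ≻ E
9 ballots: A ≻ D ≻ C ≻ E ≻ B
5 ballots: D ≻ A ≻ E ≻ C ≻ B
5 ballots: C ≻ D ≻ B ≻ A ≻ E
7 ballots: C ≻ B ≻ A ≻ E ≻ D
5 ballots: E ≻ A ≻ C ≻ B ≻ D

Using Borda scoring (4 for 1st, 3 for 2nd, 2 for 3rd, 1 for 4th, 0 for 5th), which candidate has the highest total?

C

A: 6×1 + 7×0 + 8×1 + 9×4 + 5×3 + 5×1 + 7×2 + 5×3 = 99
B: 6×4 + 7×3 + 8×3 + 9×0 + 5×0 + 5×2 + 7×3 + 5×1 = 105
C: 6×3 + 7×2 + 8×2 + 9×2 + 5×1 + 5×4 + 7×4 + 5×2 = 129
D: 6×0 + 7×4 + 8×4 + 9×3 + 5×4 + 5×3 + 7×0 + 5×0 = 122
E: 6×2 + 7×1 + 8×0 + 9×1 + 5×2 + 5×0 + 7×1 + 5×4 = 65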